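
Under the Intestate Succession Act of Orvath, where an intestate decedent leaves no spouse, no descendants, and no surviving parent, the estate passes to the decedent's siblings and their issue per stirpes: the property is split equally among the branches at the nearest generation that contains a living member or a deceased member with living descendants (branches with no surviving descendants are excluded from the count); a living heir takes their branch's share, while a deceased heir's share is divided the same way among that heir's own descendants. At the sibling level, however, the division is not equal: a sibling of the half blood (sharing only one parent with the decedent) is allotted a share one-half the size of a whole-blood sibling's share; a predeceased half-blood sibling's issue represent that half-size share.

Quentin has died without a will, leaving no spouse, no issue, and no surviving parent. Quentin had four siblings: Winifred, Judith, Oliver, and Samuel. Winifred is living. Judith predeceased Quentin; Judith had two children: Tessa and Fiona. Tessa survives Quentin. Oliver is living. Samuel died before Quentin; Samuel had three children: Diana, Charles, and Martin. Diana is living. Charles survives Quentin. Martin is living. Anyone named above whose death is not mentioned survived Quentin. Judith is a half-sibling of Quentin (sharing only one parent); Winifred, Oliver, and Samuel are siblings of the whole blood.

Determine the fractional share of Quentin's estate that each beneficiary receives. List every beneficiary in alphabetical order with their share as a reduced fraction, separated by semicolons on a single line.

Charles 2/21; Diana 2/21; Fiona 1/14; Martin 2/21; Oliver 2/7; Tessa 1/14; Winifred 2/7

No spouse, descendants, or parent survives, so the estate passes to Quentin's siblings per stirpes.
Half-blood siblings count for one-half the weight of whole-blood siblings at the initial division.
Dividing 1 in proportion to weights (total weight 7/2): Winifred (weight 1) → 2/7; Judith (weight 1/2) → 1/7; Oliver (weight 1) → 2/7; Samuel (weight 1) → 2/7.
Winifred is living and takes 2/7.
Judith predeceased; the 1/7 allotted to Judith's branch passes to Judith's issue by representation.
The 1/7 is divided into 2 equal shares of 1/14 among Tessa, Fiona.
Tessa is living and takes 1/14.
Fiona is living and takes 1/14.
Oliver is living and takes 2/7.
Samuel predeceased; the 2/7 allotted to Samuel's branch passes to Samuel's issue by representation.
The 2/7 is divided into 3 equal shares of 2/21 among Diana, Charles, Martin.
Diana is living and takes 2/21.
Charles is living and takes 2/21.
Martin is living and takes 2/21.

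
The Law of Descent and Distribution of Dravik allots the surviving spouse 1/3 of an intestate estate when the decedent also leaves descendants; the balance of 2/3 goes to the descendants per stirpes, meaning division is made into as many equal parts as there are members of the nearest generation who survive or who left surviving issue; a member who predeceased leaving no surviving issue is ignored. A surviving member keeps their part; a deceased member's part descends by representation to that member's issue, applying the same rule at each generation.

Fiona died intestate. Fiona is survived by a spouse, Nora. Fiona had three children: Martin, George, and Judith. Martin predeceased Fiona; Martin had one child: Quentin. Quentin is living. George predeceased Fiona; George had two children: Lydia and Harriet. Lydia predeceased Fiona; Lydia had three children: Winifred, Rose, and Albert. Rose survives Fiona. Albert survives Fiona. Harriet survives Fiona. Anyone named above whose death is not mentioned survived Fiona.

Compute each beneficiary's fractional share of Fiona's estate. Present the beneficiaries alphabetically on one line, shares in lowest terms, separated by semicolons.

Albert 1/27; Harriet 1/9; Judith 2/9; Nora 1/3; Quentin 2/9; Rose 1/27; Winifred 1/27

Nora, as surviving spouse, takes 1/3.
The remaining 2/3 passes to Fiona's descendants per stirpes.
The 2/3 is divided into 3 equal shares of 2/9 among Martin, George, Judith.
Martin predeceased; the 2/9 allotted to Martin's branch passes to Martin's issue by representation.
Quentin is the sole taker at this level and receives the full 2/9.
George predeceased; the 2/9 allotted to George's branch passes to George's issue by representation.
The 2/9 is divided into 2 equal shares of 1/9 among Lydia, Harriet.
Lydia predeceased; the 1/9 allotted to Lydia's branch passes to Lydia's issue by representation.
The 1/9 is divided into 3 equal shares of 1/27 among Winifred, Rose, Albert.
Winifred is living and takes 1/27.
Rose is living and takes 1/27.
Albert is living and takes 1/27.
Harriet is living and takes 1/9.
Judith is living and takes 2/9.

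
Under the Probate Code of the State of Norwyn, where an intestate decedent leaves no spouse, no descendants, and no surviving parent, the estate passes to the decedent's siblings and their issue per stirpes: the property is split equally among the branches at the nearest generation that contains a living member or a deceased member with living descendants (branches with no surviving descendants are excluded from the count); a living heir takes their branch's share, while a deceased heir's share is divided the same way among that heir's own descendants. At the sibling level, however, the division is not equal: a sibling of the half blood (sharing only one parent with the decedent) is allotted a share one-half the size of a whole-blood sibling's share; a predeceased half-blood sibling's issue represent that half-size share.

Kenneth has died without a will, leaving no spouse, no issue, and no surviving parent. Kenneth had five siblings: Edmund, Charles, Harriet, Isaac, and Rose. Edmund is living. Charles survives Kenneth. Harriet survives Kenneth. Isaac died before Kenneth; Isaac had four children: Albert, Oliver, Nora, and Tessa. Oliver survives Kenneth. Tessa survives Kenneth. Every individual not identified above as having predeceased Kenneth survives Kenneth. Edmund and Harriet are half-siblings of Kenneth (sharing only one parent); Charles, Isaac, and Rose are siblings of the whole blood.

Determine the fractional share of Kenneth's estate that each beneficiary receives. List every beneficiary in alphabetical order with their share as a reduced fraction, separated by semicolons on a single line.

No spouse, descendants, or parent survives, so the estate passes to Kenneth's siblings per stirpes.
Half-blood siblings count for one-half the weight of whole-blood siblings at the initial division.
Dividing 1 in proportion to weights (total weight 4): Edmund (weight 1/2) → 1/8; Charles (weight 1) → 1/4; Harriet (weight 1/2) → 1/8; Isaac (weight 1) → 1/4; Rose (weight 1) → 1/4.
Edmund is living and takes 1/8.
Charles is living and takes 1/4.
Harriet is living and takes 1/8.
Isaac predeceased; the 1/4 allotted to Isaac's branch passes to Isaac's issue by representation.
The 1/4 is divided into 4 equal shares of 1/16 among Albert, Oliver, Nora, Tessa.
Albert is living and takes 1/16.
Oliver is living and takes 1/16.
Nora is living and takes 1/16.
Tessa is living and takes 1/16.
Rose is living and takes 1/4.

Albert 1/16; Charles 1/4; Edmund 1/8; Harriet 1/8; Nora 1/16; Oliver 1/16; Rose 1/4; Tessa 1/16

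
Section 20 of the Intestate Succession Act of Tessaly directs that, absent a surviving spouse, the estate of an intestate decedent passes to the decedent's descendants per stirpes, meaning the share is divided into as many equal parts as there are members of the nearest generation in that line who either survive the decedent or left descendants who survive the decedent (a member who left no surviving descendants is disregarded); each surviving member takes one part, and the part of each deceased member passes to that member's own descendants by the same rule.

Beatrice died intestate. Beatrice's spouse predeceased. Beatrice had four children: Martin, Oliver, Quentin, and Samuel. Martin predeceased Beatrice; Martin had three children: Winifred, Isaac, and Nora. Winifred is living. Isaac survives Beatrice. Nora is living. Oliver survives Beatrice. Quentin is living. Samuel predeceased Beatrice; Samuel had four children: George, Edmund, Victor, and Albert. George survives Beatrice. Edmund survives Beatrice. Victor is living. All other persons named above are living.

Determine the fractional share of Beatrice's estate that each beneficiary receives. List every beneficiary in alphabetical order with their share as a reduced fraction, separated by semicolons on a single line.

Albert 1/16; Edmund 1/16; George 1/16; Isaac 1/12; Nora 1/12; Oliver 1/4; Quentin 1/4; Victor 1/16; Winifred 1/12

There is no surviving spouse, so the entire estate passes to Beatrice's descendants per stirpes.
The estate is divided into 4 equal shares of 1/4 among Martin, Oliver, Quentin, Samuel.
Martin predeceased; the 1/4 allotted to Martin's branch passes to Martin's issue by representation.
The 1/4 is divided into 3 equal shares of 1/12 among Winifred, Isaac, Nora.
Winifred is living and takes 1/12.
Isaac is living and takes 1/12.
Nora is living and takes 1/12.
Oliver is living and takes 1/4.
Quentin is living and takes 1/4.
Samuel predeceased; the 1/4 allotted to Samuel's branch passes to Samuel's issue by representation.
The 1/4 is divided into 4 equal shares of 1/16 among George, Edmund, Victor, Albert.
George is living and takes 1/16.
Edmund is living and takes 1/16.
Victor is living and takes 1/16.
Albert is living and takes 1/16.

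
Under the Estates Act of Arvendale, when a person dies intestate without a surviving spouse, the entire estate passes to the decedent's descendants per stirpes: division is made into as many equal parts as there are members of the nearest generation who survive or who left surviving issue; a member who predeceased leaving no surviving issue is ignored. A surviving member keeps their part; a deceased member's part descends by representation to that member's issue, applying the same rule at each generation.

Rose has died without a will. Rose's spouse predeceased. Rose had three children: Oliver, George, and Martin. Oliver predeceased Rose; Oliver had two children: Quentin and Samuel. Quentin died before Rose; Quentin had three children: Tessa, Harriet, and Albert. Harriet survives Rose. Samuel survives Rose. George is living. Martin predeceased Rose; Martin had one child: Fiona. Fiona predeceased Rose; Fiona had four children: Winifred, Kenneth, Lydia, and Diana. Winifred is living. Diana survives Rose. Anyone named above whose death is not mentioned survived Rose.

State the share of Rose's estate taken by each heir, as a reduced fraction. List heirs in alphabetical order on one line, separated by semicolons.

Albert 1/18; Diana 1/12; George 1/3; Harriet 1/18; Kenneth 1/12; Lydia 1/12; Samuel 1/6; Tessa 1/18; Winifred 1/12

There is no surviving spouse, so the entire estate passes to Rose's descendants per stirpes.
The estate is divided into 3 equal shares of 1/3 among Oliver, George, Martin.
Oliver predeceased; the 1/3 allotted to Oliver's branch passes to Oliver's issue by representation.
The 1/3 is divided into 2 equal shares of 1/6 among Quentin, Samuel.
Quentin predeceased; the 1/6 allotted to Quentin's branch passes to Quentin's issue by representation.
The 1/6 is divided into 3 equal shares of 1/18 among Tessa, Harriet, Albert.
Tessa is living and takes 1/18.
Harriet is living and takes 1/18.
Albert is living and takes 1/18.
Samuel is living and takes 1/6.
George is living and takes 1/3.
Martin predeceased; the 1/3 allotted to Martin's branch passes to Martin's issue by representation.
Fiona's line is the sole branch at this level, so the full 1/3 passes to Fiona's issue by representation.
The 1/3 is divided into 4 equal shares of 1/12 among Winifred, Kenneth, Lydia, Diana.
Winifred is living and takes 1/12.
Kenneth is living and takes 1/12.
Lydia is living and takes 1/12.
Diana is living and takes 1/12.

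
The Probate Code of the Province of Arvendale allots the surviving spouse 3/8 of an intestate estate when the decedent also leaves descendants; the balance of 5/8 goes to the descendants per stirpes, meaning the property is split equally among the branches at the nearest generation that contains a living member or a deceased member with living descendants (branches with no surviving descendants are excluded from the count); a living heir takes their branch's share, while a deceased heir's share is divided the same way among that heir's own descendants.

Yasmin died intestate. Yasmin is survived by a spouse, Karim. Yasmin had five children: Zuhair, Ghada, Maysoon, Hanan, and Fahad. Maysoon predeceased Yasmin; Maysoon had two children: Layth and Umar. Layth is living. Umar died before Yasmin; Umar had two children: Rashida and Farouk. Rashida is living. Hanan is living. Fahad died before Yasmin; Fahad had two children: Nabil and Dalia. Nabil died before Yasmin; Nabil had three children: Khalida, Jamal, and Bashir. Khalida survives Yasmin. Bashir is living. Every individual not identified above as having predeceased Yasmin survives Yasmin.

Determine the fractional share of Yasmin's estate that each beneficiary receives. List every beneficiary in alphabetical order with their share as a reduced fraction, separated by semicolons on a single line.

Karim, as surviving spouse, takes 3/8.
The remaining 5/8 passes to Yasmin's descendants per stirpes.
The 5/8 is divided into 5 equal shares of 1/8 among Zuhair, Ghada, Maysoon, Hanan, Fahad.
Zuhair is living and takes 1/8.
Ghada is living and takes 1/8.
Maysoon predeceased; the 1/8 allotted to Maysoon's branch passes to Maysoon's issue by representation.
The 1/8 is divided into 2 equal shares of 1/16 among Layth, Umar.
Layth is living and takes 1/16.
Umar predeceased; the 1/16 allotted to Umar's branch passes to Umar's issue by representation.
The 1/16 is divided into 2 equal shares of 1/32 among Rashida, Farouk.
Rashida is living and takes 1/32.
Farouk is living and takes 1/32.
Hanan is living and takes 1/8.
Fahad predeceased; the 1/8 allotted to Fahad's branch passes to Fahad's issue by representation.
The 1/8 is divided into 2 equal shares of 1/16 among Nabil, Dalia.
Nabil predeceased; the 1/16 allotted to Nabil's branch passes to Nabil's issue by representation.
The 1/16 is divided into 3 equal shares of 1/48 among Khalida, Jamal, Bashir.
Khalida is living and takes 1/48.
Jamal is living and takes 1/48.
Bashir is living and takes 1/48.
Dalia is living and takes 1/16.

Bashir 1/48; Dalia 1/16; Farouk 1/32; Ghada 1/8; Hanan 1/8; Jamal 1/48; Karim 3/8; Khalida 1/48; Layth 1/16; Rashida 1/32; Zuhair 1/8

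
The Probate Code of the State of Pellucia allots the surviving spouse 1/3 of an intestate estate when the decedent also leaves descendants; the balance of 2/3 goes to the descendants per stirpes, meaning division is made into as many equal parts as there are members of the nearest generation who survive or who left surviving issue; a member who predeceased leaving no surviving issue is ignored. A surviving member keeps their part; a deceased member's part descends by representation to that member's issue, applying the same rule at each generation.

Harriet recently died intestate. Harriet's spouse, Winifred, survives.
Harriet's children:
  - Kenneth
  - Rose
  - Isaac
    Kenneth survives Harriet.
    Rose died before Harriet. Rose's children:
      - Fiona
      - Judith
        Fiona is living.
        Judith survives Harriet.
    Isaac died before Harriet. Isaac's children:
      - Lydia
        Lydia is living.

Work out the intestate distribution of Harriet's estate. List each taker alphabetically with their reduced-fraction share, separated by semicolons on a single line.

Winifred, as surviving spouse, takes 1/3.
The remaining 2/3 passes to Harriet's descendants per stirpes.
The 2/3 is divided into 3 equal shares of 2/9 among Kenneth, Rose, Isaac.
Kenneth is living and takes 2/9.
Rose predeceased; the 2/9 allotted to Rose's branch passes to Rose's issue by representation.
The 2/9 is divided into 2 equal shares of 1/9 among Fiona, Judith.
Fiona is living and takes 1/9.
Judith is living and takes 1/9.
Isaac predeceased; the 2/9 allotted to Isaac's branch passes to Isaac's issue by representation.
Lydia is the sole taker at this level and receives the full 2/9.

Fiona 1/9; Judith 1/9; Kenneth 2/9; Lydia 2/9; Winifred 1/3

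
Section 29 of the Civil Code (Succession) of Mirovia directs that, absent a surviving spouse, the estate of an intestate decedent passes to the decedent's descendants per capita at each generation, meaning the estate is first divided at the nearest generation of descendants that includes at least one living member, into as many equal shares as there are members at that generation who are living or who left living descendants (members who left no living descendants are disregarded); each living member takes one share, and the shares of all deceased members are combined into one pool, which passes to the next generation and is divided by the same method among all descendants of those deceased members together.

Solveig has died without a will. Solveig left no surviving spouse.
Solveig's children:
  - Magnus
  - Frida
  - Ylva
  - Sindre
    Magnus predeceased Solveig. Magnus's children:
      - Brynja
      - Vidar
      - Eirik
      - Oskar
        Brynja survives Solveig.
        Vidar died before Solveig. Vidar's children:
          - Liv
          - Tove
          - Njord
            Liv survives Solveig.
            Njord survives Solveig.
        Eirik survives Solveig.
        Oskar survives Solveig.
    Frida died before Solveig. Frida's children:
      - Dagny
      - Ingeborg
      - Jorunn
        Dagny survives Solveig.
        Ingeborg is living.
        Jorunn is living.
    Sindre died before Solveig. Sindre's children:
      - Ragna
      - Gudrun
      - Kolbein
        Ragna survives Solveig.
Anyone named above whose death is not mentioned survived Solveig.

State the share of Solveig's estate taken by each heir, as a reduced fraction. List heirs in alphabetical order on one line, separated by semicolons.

Brynja 3/40; Dagny 3/40; Eirik 3/40; Gudrun 3/40; Ingeborg 3/40; Jorunn 3/40; Kolbein 3/40; Liv 1/40; Njord 1/40; Oskar 3/40; Ragna 3/40; Tove 1/40; Ylva 1/4

There is no surviving spouse, so the entire estate passes to Solveig's descendants per capita at each generation.
At generation 1 (Magnus, Frida, Ylva, Sindre) there are 4 shares of (1)/4 = 1/4 each.
Living: Ylva — each takes 1/4.
Deceased: Magnus, Frida, and Sindre. Their combined 3/4 is pooled and carried to generation 2.
At generation 2 (Brynja, Vidar, Eirik, Oskar, Dagny, Ingeborg, Jorunn, Ragna, Gudrun, Kolbein) there are 10 shares of (3/4)/10 = 3/40 each.
Living: Brynja, Eirik, Oskar, Dagny, Ingeborg, Jorunn, Ragna, Gudrun, and Kolbein — each takes 3/40.
Deceased: Vidar. That 3/40 share is carried to generation 3.
At generation 3 (Liv, Tove, Njord) there are 3 shares of (3/40)/3 = 1/40 each.
Living: Liv, Tove, and Njord — each takes 1/40.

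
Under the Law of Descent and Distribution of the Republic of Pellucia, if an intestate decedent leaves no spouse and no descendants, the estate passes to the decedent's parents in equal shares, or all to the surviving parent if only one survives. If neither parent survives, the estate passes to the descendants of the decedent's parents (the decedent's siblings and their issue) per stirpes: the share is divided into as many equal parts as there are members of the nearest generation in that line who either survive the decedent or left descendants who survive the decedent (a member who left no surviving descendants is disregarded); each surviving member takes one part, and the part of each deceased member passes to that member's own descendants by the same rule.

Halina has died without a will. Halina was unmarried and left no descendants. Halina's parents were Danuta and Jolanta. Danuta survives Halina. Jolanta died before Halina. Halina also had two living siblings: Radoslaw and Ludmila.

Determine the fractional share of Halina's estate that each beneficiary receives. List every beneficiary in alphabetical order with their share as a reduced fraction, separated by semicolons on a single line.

Only one parent, Danuta, survives, so Danuta takes the entire estate. The siblings take nothing because a surviving parent has priority.

Danuta 1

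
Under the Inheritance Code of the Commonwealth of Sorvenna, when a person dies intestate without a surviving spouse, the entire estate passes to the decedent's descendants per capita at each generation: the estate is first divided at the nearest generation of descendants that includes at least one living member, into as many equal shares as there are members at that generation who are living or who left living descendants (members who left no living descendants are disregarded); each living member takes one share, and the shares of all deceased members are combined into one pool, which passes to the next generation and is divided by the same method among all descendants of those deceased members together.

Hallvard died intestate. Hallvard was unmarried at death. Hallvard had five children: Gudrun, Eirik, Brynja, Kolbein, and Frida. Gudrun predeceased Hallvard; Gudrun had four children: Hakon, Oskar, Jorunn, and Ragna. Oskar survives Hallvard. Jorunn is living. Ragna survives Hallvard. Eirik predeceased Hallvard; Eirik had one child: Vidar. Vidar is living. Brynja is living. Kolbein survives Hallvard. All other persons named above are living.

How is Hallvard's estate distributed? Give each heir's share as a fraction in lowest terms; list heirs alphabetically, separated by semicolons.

Brynja 1/5; Frida 1/5; Hakon 2/25; Jorunn 2/25; Kolbein 1/5; Oskar 2/25; Ragna 2/25; Vidar 2/25

There is no surviving spouse, so the entire estate passes to Hallvard's descendants per capita at each generation.
At generation 1 (Gudrun, Eirik, Brynja, Kolbein, Frida) there are 5 shares of (1)/5 = 1/5 each.
Living: Brynja, Kolbein, and Frida — each takes 1/5.
Deceased: Gudrun and Eirik. Their combined 2/5 is pooled and carried to generation 2.
At generation 2 (Hakon, Oskar, Jorunn, Ragna, Vidar) there are 5 shares of (2/5)/5 = 2/25 each.
Living: Hakon, Oskar, Jorunn, Ragna, and Vidar — each takes 2/25.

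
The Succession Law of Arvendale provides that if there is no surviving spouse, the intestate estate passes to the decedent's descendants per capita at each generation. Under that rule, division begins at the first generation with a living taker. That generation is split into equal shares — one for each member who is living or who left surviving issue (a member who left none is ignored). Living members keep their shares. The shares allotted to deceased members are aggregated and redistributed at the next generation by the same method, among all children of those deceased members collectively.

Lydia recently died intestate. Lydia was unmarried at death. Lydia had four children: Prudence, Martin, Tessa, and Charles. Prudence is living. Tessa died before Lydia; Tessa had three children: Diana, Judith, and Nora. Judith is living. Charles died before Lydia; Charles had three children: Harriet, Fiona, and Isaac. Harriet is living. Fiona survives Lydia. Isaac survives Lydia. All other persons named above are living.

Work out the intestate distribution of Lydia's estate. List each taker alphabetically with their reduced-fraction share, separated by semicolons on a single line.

There is no surviving spouse, so the entire estate passes to Lydia's descendants per capita at each generation.
At generation 1 (Prudence, Martin, Tessa, Charles) there are 4 shares of (1)/4 = 1/4 each.
Living: Prudence and Martin — each takes 1/4.
Deceased: Tessa and Charles. Their combined 1/2 is pooled and carried to generation 2.
At generation 2 (Diana, Judith, Nora, Harriet, Fiona, Isaac) there are 6 shares of (1/2)/6 = 1/12 each.
Living: Diana, Judith, Nora, Harriet, Fiona, and Isaac — each takes 1/12.

Diana 1/12; Fiona 1/12; Harriet 1/12; Isaac 1/12; Judith 1/12; Martin 1/4; Nora 1/12; Prudence 1/4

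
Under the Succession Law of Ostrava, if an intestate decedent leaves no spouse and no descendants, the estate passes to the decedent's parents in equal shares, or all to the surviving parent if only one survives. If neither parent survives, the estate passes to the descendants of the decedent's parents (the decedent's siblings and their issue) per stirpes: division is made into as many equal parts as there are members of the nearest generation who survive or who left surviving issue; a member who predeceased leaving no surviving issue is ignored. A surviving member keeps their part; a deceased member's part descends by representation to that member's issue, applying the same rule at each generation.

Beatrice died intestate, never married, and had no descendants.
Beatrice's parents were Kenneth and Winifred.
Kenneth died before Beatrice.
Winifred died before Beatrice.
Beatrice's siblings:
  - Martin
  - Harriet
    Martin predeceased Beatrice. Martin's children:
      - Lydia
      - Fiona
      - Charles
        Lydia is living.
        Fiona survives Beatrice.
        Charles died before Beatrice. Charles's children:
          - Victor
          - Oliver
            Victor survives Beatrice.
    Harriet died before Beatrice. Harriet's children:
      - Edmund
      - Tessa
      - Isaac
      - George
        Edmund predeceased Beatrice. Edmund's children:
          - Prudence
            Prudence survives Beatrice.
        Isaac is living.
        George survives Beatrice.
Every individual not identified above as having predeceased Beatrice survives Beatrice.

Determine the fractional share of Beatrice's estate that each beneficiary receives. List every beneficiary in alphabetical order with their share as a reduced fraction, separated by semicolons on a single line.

Neither parent survives and there are no descendants, so the estate passes to Beatrice's siblings and their issue per stirpes.
The estate is divided into 2 equal shares of 1/2 among Martin, Harriet.
Martin predeceased; the 1/2 allotted to Martin's branch passes to Martin's issue by representation.
The 1/2 is divided into 3 equal shares of 1/6 among Lydia, Fiona, Charles.
Lydia is living and takes 1/6.
Fiona is living and takes 1/6.
Charles predeceased; the 1/6 allotted to Charles's branch passes to Charles's issue by representation.
The 1/6 is divided into 2 equal shares of 1/12 among Victor, Oliver.
Victor is living and takes 1/12.
Oliver is living and takes 1/12.
Harriet predeceased; the 1/2 allotted to Harriet's branch passes to Harriet's issue by representation.
The 1/2 is divided into 4 equal shares of 1/8 among Edmund, Tessa, Isaac, George.
Edmund predeceased; the 1/8 allotted to Edmund's branch passes to Edmund's issue by representation.
Prudence is the sole taker at this level and receives the full 1/8.
Tessa is living and takes 1/8.
Isaac is living and takes 1/8.
George is living and takes 1/8.

Fiona 1/6; George 1/8; Isaac 1/8; Lydia 1/6; Oliver 1/12; Prudence 1/8; Tessa 1/8; Victor 1/12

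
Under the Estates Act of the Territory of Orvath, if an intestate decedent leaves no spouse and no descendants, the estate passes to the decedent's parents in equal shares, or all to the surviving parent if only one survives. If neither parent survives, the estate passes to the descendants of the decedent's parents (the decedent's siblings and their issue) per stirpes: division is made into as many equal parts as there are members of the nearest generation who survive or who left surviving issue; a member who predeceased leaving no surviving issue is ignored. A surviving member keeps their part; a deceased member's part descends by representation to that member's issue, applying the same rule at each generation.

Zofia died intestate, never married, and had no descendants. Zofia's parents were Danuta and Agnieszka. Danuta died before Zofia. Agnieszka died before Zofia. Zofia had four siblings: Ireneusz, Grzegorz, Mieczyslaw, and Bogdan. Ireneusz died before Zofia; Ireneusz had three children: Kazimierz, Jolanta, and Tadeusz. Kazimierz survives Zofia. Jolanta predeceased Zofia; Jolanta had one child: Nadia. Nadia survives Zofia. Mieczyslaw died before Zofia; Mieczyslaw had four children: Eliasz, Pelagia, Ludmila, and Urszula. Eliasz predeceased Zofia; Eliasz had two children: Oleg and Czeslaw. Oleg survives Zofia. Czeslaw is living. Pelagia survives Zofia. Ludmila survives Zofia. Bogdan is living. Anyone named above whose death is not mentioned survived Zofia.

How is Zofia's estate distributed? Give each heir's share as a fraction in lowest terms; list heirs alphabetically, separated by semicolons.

Bogdan 1/4; Czeslaw 1/32; Grzegorz 1/4; Kazimierz 1/12; Ludmila 1/16; Nadia 1/12; Oleg 1/32; Pelagia 1/16; Tadeusz 1/12; Urszula 1/16

Neither parent survives and there are no descendants, so the estate passes to Zofia's siblings and their issue per stirpes.
The estate is divided into 4 equal shares of 1/4 among Ireneusz, Grzegorz, Mieczyslaw, Bogdan.
Ireneusz predeceased; the 1/4 allotted to Ireneusz's branch passes to Ireneusz's issue by representation.
The 1/4 is divided into 3 equal shares of 1/12 among Kazimierz, Jolanta, Tadeusz.
Kazimierz is living and takes 1/12.
Jolanta predeceased; the 1/12 allotted to Jolanta's branch passes to Jolanta's issue by representation.
Nadia is the sole taker at this level and receives the full 1/12.
Tadeusz is living and takes 1/12.
Grzegorz is living and takes 1/4.
Mieczyslaw predeceased; the 1/4 allotted to Mieczyslaw's branch passes to Mieczyslaw's issue by representation.
The 1/4 is divided into 4 equal shares of 1/16 among Eliasz, Pelagia, Ludmila, Urszula.
Eliasz predeceased; the 1/16 allotted to Eliasz's branch passes to Eliasz's issue by representation.
The 1/16 is divided into 2 equal shares of 1/32 among Oleg, Czeslaw.
Oleg is living and takes 1/32.
Czeslaw is living and takes 1/32.
Pelagia is living and takes 1/16.
Ludmila is living and takes 1/16.
Urszula is living and takes 1/16.
Bogdan is living and takes 1/4.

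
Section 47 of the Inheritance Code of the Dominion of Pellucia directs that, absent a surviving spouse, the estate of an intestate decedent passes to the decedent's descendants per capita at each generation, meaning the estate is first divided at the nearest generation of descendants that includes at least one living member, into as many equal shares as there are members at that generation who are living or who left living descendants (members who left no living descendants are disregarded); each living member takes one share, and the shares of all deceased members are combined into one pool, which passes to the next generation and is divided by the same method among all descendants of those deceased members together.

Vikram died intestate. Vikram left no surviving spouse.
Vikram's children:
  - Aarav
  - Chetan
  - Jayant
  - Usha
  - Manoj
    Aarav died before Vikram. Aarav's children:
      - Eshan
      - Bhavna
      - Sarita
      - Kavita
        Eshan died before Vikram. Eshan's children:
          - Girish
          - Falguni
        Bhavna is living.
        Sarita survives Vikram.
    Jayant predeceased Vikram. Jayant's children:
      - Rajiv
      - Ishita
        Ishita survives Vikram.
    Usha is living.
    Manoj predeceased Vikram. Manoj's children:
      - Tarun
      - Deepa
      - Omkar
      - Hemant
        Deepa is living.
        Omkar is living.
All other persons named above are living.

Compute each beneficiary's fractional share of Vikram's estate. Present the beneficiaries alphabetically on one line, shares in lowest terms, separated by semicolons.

Bhavna 3/50; Chetan 1/5; Deepa 3/50; Falguni 3/100; Girish 3/100; Hemant 3/50; Ishita 3/50; Kavita 3/50; Omkar 3/50; Rajiv 3/50; Sarita 3/50; Tarun 3/50; Usha 1/5

There is no surviving spouse, so the entire estate passes to Vikram's descendants per capita at each generation.
At generation 1 (Aarav, Chetan, Jayant, Usha, Manoj) there are 5 shares of (1)/5 = 1/5 each.
Living: Chetan and Usha — each takes 1/5.
Deceased: Aarav, Jayant, and Manoj. Their combined 3/5 is pooled and carried to generation 2.
At generation 2 (Eshan, Bhavna, Sarita, Kavita, Rajiv, Ishita, Tarun, Deepa, Omkar, Hemant) there are 10 shares of (3/5)/10 = 3/50 each.
Living: Bhavna, Sarita, Kavita, Rajiv, Ishita, Tarun, Deepa, Omkar, and Hemant — each takes 3/50.
Deceased: Eshan. That 3/50 share is carried to generation 3.
At generation 3 (Girish, Falguni) there are 2 shares of (3/50)/2 = 3/100 each.
Living: Girish and Falguni — each takes 3/100.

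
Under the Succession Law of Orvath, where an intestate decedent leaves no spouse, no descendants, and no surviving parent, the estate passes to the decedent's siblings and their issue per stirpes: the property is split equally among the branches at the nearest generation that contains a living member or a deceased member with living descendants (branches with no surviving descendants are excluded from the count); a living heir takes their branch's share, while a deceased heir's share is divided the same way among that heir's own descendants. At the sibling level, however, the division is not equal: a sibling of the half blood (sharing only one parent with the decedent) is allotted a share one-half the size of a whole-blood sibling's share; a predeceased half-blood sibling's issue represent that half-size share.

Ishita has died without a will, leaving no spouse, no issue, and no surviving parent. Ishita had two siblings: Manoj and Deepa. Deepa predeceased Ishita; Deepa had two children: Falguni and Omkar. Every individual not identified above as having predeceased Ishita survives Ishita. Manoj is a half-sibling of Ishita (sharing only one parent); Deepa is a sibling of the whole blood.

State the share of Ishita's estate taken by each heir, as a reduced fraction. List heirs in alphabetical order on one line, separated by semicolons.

Falguni 1/3; Manoj 1/3; Omkar 1/3

No spouse, descendants, or parent survives, so the estate passes to Ishita's siblings per stirpes.
Half-blood siblings count for one-half the weight of whole-blood siblings at the initial division.
Dividing 1 in proportion to weights (total weight 3/2): Manoj (weight 1/2) → 1/3; Deepa (weight 1) → 2/3.
Manoj is living and takes 1/3.
Deepa predeceased; the 2/3 allotted to Deepa's branch passes to Deepa's issue by representation.
The 2/3 is divided into 2 equal shares of 1/3 among Falguni, Omkar.
Falguni is living and takes 1/3.
Omkar is living and takes 1/3.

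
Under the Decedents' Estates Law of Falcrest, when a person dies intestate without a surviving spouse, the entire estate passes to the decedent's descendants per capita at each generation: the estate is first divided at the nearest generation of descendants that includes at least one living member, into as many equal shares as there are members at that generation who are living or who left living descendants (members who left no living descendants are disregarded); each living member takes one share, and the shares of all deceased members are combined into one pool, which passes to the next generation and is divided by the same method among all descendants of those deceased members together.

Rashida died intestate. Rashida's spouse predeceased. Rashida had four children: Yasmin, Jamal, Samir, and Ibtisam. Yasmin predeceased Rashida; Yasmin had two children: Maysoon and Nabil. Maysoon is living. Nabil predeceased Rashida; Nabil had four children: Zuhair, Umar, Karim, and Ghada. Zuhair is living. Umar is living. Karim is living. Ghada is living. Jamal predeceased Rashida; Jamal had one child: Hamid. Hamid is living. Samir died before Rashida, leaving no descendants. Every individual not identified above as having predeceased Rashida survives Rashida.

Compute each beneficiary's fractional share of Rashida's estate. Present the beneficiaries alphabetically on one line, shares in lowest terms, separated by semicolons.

Ghada 1/18; Hamid 2/9; Ibtisam 1/3; Karim 1/18; Maysoon 2/9; Umar 1/18; Zuhair 1/18

There is no surviving spouse, so the entire estate passes to Rashida's descendants per capita at each generation.
At generation 1 (Yasmin, Jamal, Ibtisam) there are 3 shares of (1)/3 = 1/3 each.
Living: Ibtisam — each takes 1/3.
Deceased: Yasmin and Jamal. Their combined 2/3 is pooled and carried to generation 2.
At generation 2 (Maysoon, Nabil, Hamid) there are 3 shares of (2/3)/3 = 2/9 each.
Living: Maysoon and Hamid — each takes 2/9.
Deceased: Nabil. That 2/9 share is carried to generation 3.
At generation 3 (Zuhair, Umar, Karim, Ghada) there are 4 shares of (2/9)/4 = 1/18 each.
Living: Zuhair, Umar, Karim, and Ghada — each takes 1/18.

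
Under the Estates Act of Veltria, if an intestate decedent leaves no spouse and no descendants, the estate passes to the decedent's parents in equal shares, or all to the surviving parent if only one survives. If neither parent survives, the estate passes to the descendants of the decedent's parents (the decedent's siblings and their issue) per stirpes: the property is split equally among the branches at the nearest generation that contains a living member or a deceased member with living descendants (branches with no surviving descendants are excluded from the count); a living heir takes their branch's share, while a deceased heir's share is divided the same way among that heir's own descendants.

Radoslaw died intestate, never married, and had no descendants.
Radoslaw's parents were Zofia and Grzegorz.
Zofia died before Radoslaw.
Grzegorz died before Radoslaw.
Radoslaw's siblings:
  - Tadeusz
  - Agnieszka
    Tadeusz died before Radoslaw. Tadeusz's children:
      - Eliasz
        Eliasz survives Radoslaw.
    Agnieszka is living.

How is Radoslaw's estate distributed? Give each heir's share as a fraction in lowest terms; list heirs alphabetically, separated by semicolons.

Agnieszka 1/2; Eliasz 1/2

Neither parent survives and there are no descendants, so the estate passes to Radoslaw's siblings and their issue per stirpes.
The estate is divided into 2 equal shares of 1/2 among Tadeusz, Agnieszka.
Tadeusz predeceased; the 1/2 allotted to Tadeusz's branch passes to Tadeusz's issue by representation.
Eliasz is the sole taker at this level and receives the full 1/2.
Agnieszka is living and takes 1/2.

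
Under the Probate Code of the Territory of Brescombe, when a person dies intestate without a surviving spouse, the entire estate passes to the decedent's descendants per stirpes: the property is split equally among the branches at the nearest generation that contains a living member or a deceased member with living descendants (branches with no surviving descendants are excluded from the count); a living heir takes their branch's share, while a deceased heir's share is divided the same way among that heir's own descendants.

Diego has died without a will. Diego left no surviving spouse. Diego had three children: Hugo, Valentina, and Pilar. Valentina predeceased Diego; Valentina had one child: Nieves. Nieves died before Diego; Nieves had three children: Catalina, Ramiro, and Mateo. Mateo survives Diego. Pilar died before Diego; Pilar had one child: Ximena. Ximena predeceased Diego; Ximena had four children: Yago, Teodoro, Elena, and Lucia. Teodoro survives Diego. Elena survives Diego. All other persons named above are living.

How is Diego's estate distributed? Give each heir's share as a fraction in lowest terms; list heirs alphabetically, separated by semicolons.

Catalina 1/9; Elena 1/12; Hugo 1/3; Lucia 1/12; Mateo 1/9; Ramiro 1/9; Teodoro 1/12; Yago 1/12

There is no surviving spouse, so the entire estate passes to Diego's descendants per stirpes.
The estate is divided into 3 equal shares of 1/3 among Hugo, Valentina, Pilar.
Hugo is living and takes 1/3.
Valentina predeceased; the 1/3 allotted to Valentina's branch passes to Valentina's issue by representation.
Nieves's line is the sole branch at this level, so the full 1/3 passes to Nieves's issue by representation.
The 1/3 is divided into 3 equal shares of 1/9 among Catalina, Ramiro, Mateo.
Catalina is living and takes 1/9.
Ramiro is living and takes 1/9.
Mateo is living and takes 1/9.
Pilar predeceased; the 1/3 allotted to Pilar's branch passes to Pilar's issue by representation.
Ximena's line is the sole branch at this level, so the full 1/3 passes to Ximena's issue by representation.
The 1/3 is divided into 4 equal shares of 1/12 among Yago, Teodoro, Elena, Lucia.
Yago is living and takes 1/12.
Teodoro is living and takes 1/12.
Elena is living and takes 1/12.
Lucia is living and takes 1/12.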